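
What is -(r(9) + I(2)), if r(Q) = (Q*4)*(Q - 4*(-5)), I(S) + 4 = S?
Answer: -1042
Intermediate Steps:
I(S) = -4 + S
r(Q) = 4*Q*(20 + Q) (r(Q) = (4*Q)*(Q + 20) = (4*Q)*(20 + Q) = 4*Q*(20 + Q))
-(r(9) + I(2)) = -(4*9*(20 + 9) + (-4 + 2)) = -(4*9*29 - 2) = -(1044 - 2) = -1*1042 = -1042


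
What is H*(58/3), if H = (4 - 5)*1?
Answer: -58/3 ≈ -19.333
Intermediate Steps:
H = -1 (H = -1*1 = -1)
H*(58/3) = -58/3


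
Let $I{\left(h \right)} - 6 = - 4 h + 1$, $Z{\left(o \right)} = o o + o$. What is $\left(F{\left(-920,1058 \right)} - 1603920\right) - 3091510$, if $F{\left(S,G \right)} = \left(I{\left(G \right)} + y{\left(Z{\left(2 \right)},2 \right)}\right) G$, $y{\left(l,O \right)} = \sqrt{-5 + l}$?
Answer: $-9164422$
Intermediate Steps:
$Z{\left(o \right)} = o + o^{2}$ ($Z{\left(o \right)} = o^{2} + o = o + o^{2}$)
$I{\left(h \right)} = 7 - 4 h$ ($I{\left(h \right)} = 6 - \left(-1 + 4 h\right) = 7 - 4 h$)
$F{\left(S,G \right)} = G \left(8 - 4 G\right)$ ($F{\left(S,G \right)} = \left(\left(7 - 4 G\right) + \sqrt{-5 + 2 \left(1 + 2\right)}\right) G = \left(\left(7 - 4 G\right) + \sqrt{-5 + 2 \cdot 3}\right) G = \left(\left(7 - 4 G\right) + \sqrt{-5 + 6}\right) G = \left(\left(7 - 4 G\right) + \sqrt{1}\right) G = \left(\left(7 - 4 G\right) + 1\right) G = \left(8 - 4 G\right) G = G \left(8 - 4 G\right)$)
$\left(F{\left(-920,1058 \right)} - 1603920\right) - 3091510 = \left(4 \cdot 1058 \left(2 - 1058\right) - 1603920\right) - 3091510 = \left(4 \cdot 1058 \left(-1056\right) - 1603920\right) - 3091510 = \left(-4468992 - 1603920\right) - 3091510 = -6072912 - 3091510 = -9164422$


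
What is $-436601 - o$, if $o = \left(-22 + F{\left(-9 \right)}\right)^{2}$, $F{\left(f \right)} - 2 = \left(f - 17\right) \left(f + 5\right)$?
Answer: $-443657$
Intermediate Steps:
$F{\left(f \right)} = 2 + \left(-17 + f\right) \left(5 + f\right)$ ($F{\left(f \right)} = 2 + \left(f - 17\right) \left(f + 5\right) = 2 + \left(-17 + f\right) \left(5 + f\right)$)
$o = 7056$ ($o = \left(-22 - \left(-25 - 81\right)\right)^{2} = \left(-22 + \left(-83 + 81 + 108\right)\right)^{2} = \left(-22 + 106\right)^{2} = 84^{2} = 7056$)
$-436601 - o = -436601 - 7056 = -443657$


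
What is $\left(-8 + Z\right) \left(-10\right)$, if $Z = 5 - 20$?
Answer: $230$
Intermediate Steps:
$Z = -15$ ($Z = 5 - 20 = -15$)
$\left(-8 + Z\right) \left(-10\right) = \left(-8 - 15\right) \left(-10\right) = \left(-23\right) \left(-10\right) = 230$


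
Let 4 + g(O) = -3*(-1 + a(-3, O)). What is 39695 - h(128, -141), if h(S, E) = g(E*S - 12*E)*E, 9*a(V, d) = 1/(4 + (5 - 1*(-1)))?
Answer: 395493/10 ≈ 39549.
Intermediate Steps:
a(V, d) = 1/90 (a(V, d) = 1/(9*(4 + (5 - 1*(-1)))) = 1/(9*(4 + (5 + 1))) = 1/(9*(4 + 6)) = (1/9)/10 = (1/9)*(1/10) = 1/90)
g(O) = -31/30 (g(O) = -4 - 3*(-1 + 1/90) = -4 - 3*(-89/90) = -4 + 89/30 = -31/30)
h(S, E) = -31*E/30
39695 - h(128, -141) = 39695 - (-31)*(-141)/30 = 39695 - 1*1457/10 = 39695 - 1457/10 = 395493/10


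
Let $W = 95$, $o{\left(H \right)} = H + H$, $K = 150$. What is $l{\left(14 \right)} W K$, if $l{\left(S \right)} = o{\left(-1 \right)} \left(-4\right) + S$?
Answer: $313500$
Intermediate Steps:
$o{\left(H \right)} = 2 H$
$l{\left(S \right)} = 8 + S$ ($l{\left(S \right)} = 2 \left(-1\right) \left(-4\right) + S = \left(-2\right) \left(-4\right) + S = 8 + S$)
$l{\left(14 \right)} W K = \left(8 + 14\right) 95 \cdot 150 = 22 \cdot 95 \cdot 150 = 2090 \cdot 150 = 313500$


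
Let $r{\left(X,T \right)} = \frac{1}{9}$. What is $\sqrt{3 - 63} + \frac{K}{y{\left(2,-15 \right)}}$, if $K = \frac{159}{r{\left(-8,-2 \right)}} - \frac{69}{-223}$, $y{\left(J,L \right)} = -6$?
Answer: $- \frac{53197}{223} + 2 i \sqrt{15} \approx -238.55 + 7.746 i$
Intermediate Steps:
$r{\left(X,T \right)} = \frac{1}{9}$
$K = \frac{319182}{223}$ ($K = 159 \frac{1}{\frac{1}{9}} - \frac{69}{-223} = 159 \cdot 9 - - \frac{69}{223} = 1431 + \frac{69}{223} = \frac{319182}{223} \approx 1431.3$)
$\sqrt{3 - 63} + \frac{K}{y{\left(2,-15 \right)}} = \sqrt{3 - 63} + \frac{1}{-6} \cdot \frac{319182}{223} = \sqrt{-60} - \frac{53197}{223} = 2 i \sqrt{15} - \frac{53197}{223} = - \frac{53197}{223} + 2 i \sqrt{15}$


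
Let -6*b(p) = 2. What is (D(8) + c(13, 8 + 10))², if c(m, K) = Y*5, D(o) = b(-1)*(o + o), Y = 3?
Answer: 841/9 ≈ 93.444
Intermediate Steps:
b(p) = -⅓ (b(p) = -⅙*2 = -⅓)
D(o) = -2*o/3 (D(o) = -(o + o)/3 = -2*o/3)
c(m, K) = 15 (c(m, K) = 3*5 = 15)
(D(8) + c(13, 8 + 10))² = (-⅔*8 + 15)² = (-16/3 + 15)² = (29/3)² = 841/9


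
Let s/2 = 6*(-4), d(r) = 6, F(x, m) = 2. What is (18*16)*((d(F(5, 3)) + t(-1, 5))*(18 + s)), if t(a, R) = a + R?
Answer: -86400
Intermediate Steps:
s = -48 (s = 2*(6*(-4)) = 2*(-24) = -48)
t(a, R) = R + a
(18*16)*((d(F(5, 3)) + t(-1, 5))*(18 + s)) = (18*16)*((6 + (5 - 1))*(18 - 48)) = 288*((6 + 4)*(-30)) = 288*(10*(-30)) = 288*(-300) = -86400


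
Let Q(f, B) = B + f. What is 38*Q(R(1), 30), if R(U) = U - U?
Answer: 1140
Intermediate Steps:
R(U) = 0
38*Q(R(1), 30) = 38*(30 + 0) = 38*30 = 1140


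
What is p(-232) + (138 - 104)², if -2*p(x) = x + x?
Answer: 1388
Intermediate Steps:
p(x) = -x (p(x) = -(x + x)/2 = -x)
p(-232) + (138 - 104)² = -1*(-232) + (138 - 104)² = 232 + 34² = 232 + 1156 = 1388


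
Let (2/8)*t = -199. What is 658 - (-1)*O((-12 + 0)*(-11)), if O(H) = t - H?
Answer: -270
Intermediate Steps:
t = -796 (t = 4*(-199) = -796)
O(H) = -796 - H
658 - (-1)*O((-12 + 0)*(-11)) = 658 - (-1)*(-796 - (-12 + 0)*(-11)) = 658 - (-1)*(-796 - (-12)*(-11)) = 658 - (-1)*(-796 - 1*132) = 658 - (-1)*(-796 - 132) = 658 - (-1)*(-928) = 658 - 1*928 = 658 - 928 = -270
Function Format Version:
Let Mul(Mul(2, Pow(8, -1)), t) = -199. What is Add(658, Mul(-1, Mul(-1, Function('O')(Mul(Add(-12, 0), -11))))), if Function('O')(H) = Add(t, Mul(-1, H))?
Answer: -270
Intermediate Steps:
t = -796 (t = Mul(4, -199) = -796)
Function('O')(H) = Add(-796, Mul(-1, H))
Add(658, Mul(-1, Mul(-1, Function('O')(Mul(Add(-12, 0), -11))))) = Add(658, Mul(-1, Mul(-1, Add(-796, Mul(-1, Mul(Add(-12, 0), -11)))))) = Add(658, Mul(-1, Mul(-1, Add(-796, Mul(-1, Mul(-12, -11)))))) = Add(658, Mul(-1, Mul(-1, Add(-796, Mul(-1, 132))))) = Add(658, Mul(-1, Mul(-1, Add(-796, -132)))) = Add(658, Mul(-1, Mul(-1, -928))) = Add(658, Mul(-1, 928)) = Add(658, -928) = -270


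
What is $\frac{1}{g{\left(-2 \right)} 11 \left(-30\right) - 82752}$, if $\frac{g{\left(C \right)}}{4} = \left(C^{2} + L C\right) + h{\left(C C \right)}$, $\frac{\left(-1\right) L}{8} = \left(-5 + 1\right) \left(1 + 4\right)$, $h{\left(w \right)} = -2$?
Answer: $\frac{1}{337008} \approx 2.9673 \cdot 10^{-6}$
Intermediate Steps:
$L = 160$ ($L = - 8 \left(-5 + 1\right) \left(1 + 4\right) = - 8 \left(\left(-4\right) 5\right) = \left(-8\right) \left(-20\right) = 160$)
$g{\left(C \right)} = -8 + 4 C^{2} + 640 C$ ($g{\left(C \right)} = 4 \left(\left(C^{2} + 160 C\right) - 2\right) = 4 \left(-2 + C^{2} + 160 C\right) = -8 + 4 C^{2} + 640 C$)
$\frac{1}{g{\left(-2 \right)} 11 \left(-30\right) - 82752} = \frac{1}{\left(-8 + 4 \left(-2\right)^{2} + 640 \left(-2\right)\right) 11 \left(-30\right) - 82752} = \frac{1}{\left(-8 + 4 \cdot 4 - 1280\right) 11 \left(-30\right) - 82752} = \frac{1}{\left(-8 + 16 - 1280\right) 11 \left(-30\right) - 82752} = \frac{1}{\left(-1272\right) 11 \left(-30\right) - 82752} = \frac{1}{\left(-13992\right) \left(-30\right) - 82752} = \frac{1}{419760 - 82752} = \frac{1}{337008}$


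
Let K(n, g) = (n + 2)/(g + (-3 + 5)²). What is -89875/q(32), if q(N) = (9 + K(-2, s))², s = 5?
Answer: -89875/81 ≈ -1109.6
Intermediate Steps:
K(n, g) = (2 + n)/(4 + g) (K(n, g) = (2 + n)/(g + 2²) = (2 + n)/(g + 4) = (2 + n)/(4 + g))
q(N) = 81 (q(N) = (9 + (2 - 2)/(4 + 5))² = (9 + 0/9)² = (9 + (⅑)*0)² = (9 + 0)² = 9² = 81)
-89875/q(32) = -89875/81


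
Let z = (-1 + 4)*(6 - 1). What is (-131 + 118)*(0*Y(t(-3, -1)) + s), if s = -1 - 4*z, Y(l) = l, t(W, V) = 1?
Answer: 793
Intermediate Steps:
z = 15 (z = 3*5 = 15)
s = -61 (s = -1 - 4*15 = -1 - 60 = -61)
(-131 + 118)*(0*Y(t(-3, -1)) + s) = (-131 + 118)*(0*1 - 61) = -13*(0 - 61) = -13*(-61) = 793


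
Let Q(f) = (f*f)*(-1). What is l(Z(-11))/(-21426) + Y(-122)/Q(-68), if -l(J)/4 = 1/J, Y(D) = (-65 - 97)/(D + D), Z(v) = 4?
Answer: -585689/6043503264 ≈ -9.6912e-5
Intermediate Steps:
Y(D) = -81/D (Y(D) = -162*1/(2*D) = -81/D)
l(J) = -4/J
Q(f) = -f² (Q(f) = f²*(-1) = -f²)
l(Z(-11))/(-21426) + Y(-122)/Q(-68) = -4/4/(-21426) + (-81/(-122))/((-1*(-68)²)) = -4*¼*(-1/21426) + (-81*(-1/122))/((-1*4624)) = -1*(-1/21426) + (81/122)/(-4624) = 1/21426 + (81/122)*(-1/4624) = 1/21426 - 81/564128 = -585689/6043503264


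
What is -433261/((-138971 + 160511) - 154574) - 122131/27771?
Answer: -4215484223/3694487214 ≈ -1.1410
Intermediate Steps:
-433261/((-138971 + 160511) - 154574) - 122131/27771 = -433261/(21540 - 154574) - 122131*1/27771 = -433261/(-133034) - 122131/27771 = -433261*(-1/133034) - 122131/27771 = 433261/133034 - 122131/27771 = -4215484223/3694487214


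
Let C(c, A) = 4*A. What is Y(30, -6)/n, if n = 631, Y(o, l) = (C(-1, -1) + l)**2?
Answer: 100/631 ≈ 0.15848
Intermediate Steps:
Y(o, l) = (-4 + l)**2 (Y(o, l) = (4*(-1) + l)**2 = (-4 + l)**2)
Y(30, -6)/n = (-4 - 6)**2/631 = (-10)**2*(1/631) = 100*(1/631) = 100/631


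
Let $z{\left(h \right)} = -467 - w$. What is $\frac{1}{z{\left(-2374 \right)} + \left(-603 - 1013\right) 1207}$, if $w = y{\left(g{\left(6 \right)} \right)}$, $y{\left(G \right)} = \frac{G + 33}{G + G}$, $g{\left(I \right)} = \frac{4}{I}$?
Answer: $- \frac{4}{7804017} \approx -5.1256 \cdot 10^{-7}$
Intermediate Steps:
$y{\left(G \right)} = \frac{33 + G}{2 G}$
$w = \frac{101}{4}$ ($w = \frac{33 + \frac{4}{6}}{2 \cdot \frac{4}{6}} = \frac{33 + 4 \cdot \frac{1}{6}}{2 \cdot 4 \cdot \frac{1}{6}} = \frac{33 + \frac{2}{3}}{2 \cdot \frac{2}{3}} = \frac{1}{2} \cdot \frac{3}{2} \cdot \frac{101}{3} = \frac{101}{4} \approx 25.25$)
$z{\left(h \right)} = - \frac{1969}{4}$ ($z{\left(h \right)} = -467 - \frac{101}{4} = - \frac{1969}{4}$)
$\frac{1}{z{\left(-2374 \right)} + \left(-603 - 1013\right) 1207} = \frac{1}{- \frac{1969}{4} + \left(-603 - 1013\right) 1207} = \frac{1}{- \frac{1969}{4} - 1950512} = \frac{1}{- \frac{7804017}{4}} = - \frac{4}{7804017}$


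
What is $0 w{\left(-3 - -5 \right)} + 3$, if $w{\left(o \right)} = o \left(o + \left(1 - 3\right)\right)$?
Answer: $3$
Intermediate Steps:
$w{\left(o \right)} = o \left(-2 + o\right)$ ($w{\left(o \right)} = o \left(o + \left(1 - 3\right)\right) = o \left(o - 2\right) = o \left(-2 + o\right)$)
$0 w{\left(-3 - -5 \right)} + 3 = 0 \left(-3 - -5\right) \left(-2 - -2\right) + 3 = 0 \left(-3 + 5\right) \left(-2 + \left(-3 + 5\right)\right) + 3 = 0 \cdot 2 \left(-2 + 2\right) + 3 = 0 \cdot 2 \cdot 0 + 3 = 0 \cdot 0 + 3 = 0 + 3 = 3$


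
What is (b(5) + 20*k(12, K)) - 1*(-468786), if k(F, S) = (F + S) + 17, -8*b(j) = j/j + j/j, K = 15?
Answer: 1878663/4 ≈ 4.6967e+5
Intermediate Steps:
b(j) = -¼ (b(j) = -(j/j + j/j)/8 = -(1 + 1)/8 = -⅛*2 = -¼)
k(F, S) = 17 + F + S
(b(5) + 20*k(12, K)) - 1*(-468786) = (-¼ + 20*(17 + 12 + 15)) - 1*(-468786) = (-¼ + 20*44) + 468786 = (-¼ + 880) + 468786 = 3519/4 + 468786 = 1878663/4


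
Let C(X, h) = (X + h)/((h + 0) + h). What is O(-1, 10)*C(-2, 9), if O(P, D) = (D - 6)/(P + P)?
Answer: -7/9 ≈ -0.77778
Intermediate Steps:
C(X, h) = (X + h)/(2*h) (C(X, h) = (X + h)/(h + h) = (X + h)/((2*h)) = (X + h)*(1/(2*h)) = (X + h)/(2*h))
O(P, D) = (-6 + D)/(2*P) (O(P, D) = (-6 + D)/((2*P)) = (-6 + D)*(1/(2*P)) = (-6 + D)/(2*P))
O(-1, 10)*C(-2, 9) = ((1/2)*(-6 + 10)/(-1))*((1/2)*(-2 + 9)/9) = ((1/2)*(-1)*4)*((1/2)*(1/9)*7) = -2*7/18 = -7/9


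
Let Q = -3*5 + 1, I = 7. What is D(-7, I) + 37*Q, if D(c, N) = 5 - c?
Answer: -506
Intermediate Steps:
Q = -14 (Q = -15 + 1 = -14)
D(-7, I) + 37*Q = (5 - 1*(-7)) + 37*(-14) = (5 + 7) - 518 = 12 - 518 = -506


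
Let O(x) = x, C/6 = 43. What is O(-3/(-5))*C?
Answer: 774/5 ≈ 154.80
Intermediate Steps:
C = 258 (C = 6*43 = 258)
O(-3/(-5))*C = -3/(-5)*258 = -3*(-⅕)*258 = (⅗)*258 = 774/5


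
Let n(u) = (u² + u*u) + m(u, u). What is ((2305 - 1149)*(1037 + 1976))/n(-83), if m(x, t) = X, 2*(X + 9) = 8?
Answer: 3483028/13773 ≈ 252.89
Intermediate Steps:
X = -5 (X = -9 + (½)*8 = -9 + 4 = -5)
m(x, t) = -5
n(u) = -5 + 2*u² (n(u) = (u² + u*u) - 5 = (u² + u²) - 5 = 2*u² - 5 = -5 + 2*u²)
((2305 - 1149)*(1037 + 1976))/n(-83) = ((2305 - 1149)*(1037 + 1976))/(-5 + 2*(-83)²) = (1156*3013)/(-5 + 2*6889) = 3483028/(-5 + 13778) = 3483028/13773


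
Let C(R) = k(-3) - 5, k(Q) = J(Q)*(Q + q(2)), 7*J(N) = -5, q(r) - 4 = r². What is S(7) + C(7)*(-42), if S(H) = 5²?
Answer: 385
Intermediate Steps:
S(H) = 25
q(r) = 4 + r²
J(N) = -5/7 (J(N) = (⅐)*(-5) = -5/7)
k(Q) = -40/7 - 5*Q/7 (k(Q) = -5*(Q + (4 + 2²))/7 = -5*(Q + (4 + 4))/7 = -5*(Q + 8)/7 = -5*(8 + Q)/7 = -40/7 - 5*Q/7)
C(R) = -60/7 (C(R) = (-40/7 - 5/7*(-3)) - 5 = (-40/7 + 15/7) - 5 = -25/7 - 5 = -60/7)
S(7) + C(7)*(-42) = 25 - 60/7*(-42) = 25 + 360 = 385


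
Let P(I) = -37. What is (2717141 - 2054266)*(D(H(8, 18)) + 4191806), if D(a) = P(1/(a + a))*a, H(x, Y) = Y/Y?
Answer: 2778618875875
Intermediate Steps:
H(x, Y) = 1
D(a) = -37*a
(2717141 - 2054266)*(D(H(8, 18)) + 4191806) = (2717141 - 2054266)*(-37*1 + 4191806) = 662875*(-37 + 4191806) = 662875*4191769 = 2778618875875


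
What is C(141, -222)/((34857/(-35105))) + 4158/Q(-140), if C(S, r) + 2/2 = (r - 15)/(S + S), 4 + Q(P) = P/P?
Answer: -4535236223/3276558 ≈ -1384.1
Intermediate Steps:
Q(P) = -3 (Q(P) = -4 + P/P = -4 + 1 = -3)
C(S, r) = -1 + (-15 + r)/(2*S) (C(S, r) = -1 + (r - 15)/(S + S) = -1 + (-15 + r)/((2*S)) = -1 + (-15 + r)*(1/(2*S)) = -1 + (-15 + r)/(2*S))
C(141, -222)/((34857/(-35105))) + 4158/Q(-140) = ((1/2)*(-15 - 222 - 2*141)/141)/((34857/(-35105))) + 4158/(-3) = ((1/2)*(1/141)*(-15 - 222 - 282))/((34857*(-1/35105))) + 4158*(-1/3) = ((1/2)*(1/141)*(-519))/(-34857/35105) - 1386 = -173/94*(-35105/34857) - 1386 = 6073165/3276558 - 1386 = -4535236223/3276558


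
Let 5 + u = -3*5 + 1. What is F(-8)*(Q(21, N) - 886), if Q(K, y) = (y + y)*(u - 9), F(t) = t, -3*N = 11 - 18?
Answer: 24400/3 ≈ 8133.3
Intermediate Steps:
N = 7/3 (N = -(11 - 18)/3 = -⅓*(-7) = 7/3 ≈ 2.3333)
u = -19 (u = -5 + (-3*5 + 1) = -5 + (-15 + 1) = -5 - 14 = -19)
Q(K, y) = -56*y (Q(K, y) = (y + y)*(-19 - 9) = (2*y)*(-28) = -56*y)
F(-8)*(Q(21, N) - 886) = -8*(-56*7/3 - 886) = -8*(-392/3 - 886) = -8*(-3050/3) = 24400/3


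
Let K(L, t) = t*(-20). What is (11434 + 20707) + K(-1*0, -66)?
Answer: 33461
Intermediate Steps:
K(L, t) = -20*t
(11434 + 20707) + K(-1*0, -66) = (11434 + 20707) - 20*(-66) = 32141 + 1320 = 33461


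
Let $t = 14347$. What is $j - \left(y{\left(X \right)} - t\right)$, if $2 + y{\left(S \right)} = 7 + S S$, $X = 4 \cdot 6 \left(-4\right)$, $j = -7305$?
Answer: $-2179$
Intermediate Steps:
$X = -96$ ($X = 24 \left(-4\right) = -96$)
$y{\left(S \right)} = 5 + S^{2}$ ($y{\left(S \right)} = -2 + \left(7 + S S\right) = -2 + \left(7 + S^{2}\right) = 5 + S^{2}$)
$j - \left(y{\left(X \right)} - t\right) = -7305 - \left(\left(5 + \left(-96\right)^{2}\right) - 14347\right) = -7305 - \left(\left(5 + 9216\right) - 14347\right) = -7305 - \left(9221 - 14347\right) = -7305 - -5126 = -7305 + 5126 = -2179$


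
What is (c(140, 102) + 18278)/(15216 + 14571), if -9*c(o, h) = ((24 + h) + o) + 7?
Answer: 54743/89361 ≈ 0.61261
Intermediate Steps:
c(o, h) = -31/9 - h/9 - o/9 (c(o, h) = -(((24 + h) + o) + 7)/9 = -((24 + h + o) + 7)/9 = -(31 + h + o)/9 = -31/9 - h/9 - o/9)
(c(140, 102) + 18278)/(15216 + 14571) = ((-31/9 - ⅑*102 - ⅑*140) + 18278)/(15216 + 14571) = ((-31/9 - 34/3 - 140/9) + 18278)/29787 = (-91/3 + 18278)*(1/29787) = (54743/3)*(1/29787) = 54743/89361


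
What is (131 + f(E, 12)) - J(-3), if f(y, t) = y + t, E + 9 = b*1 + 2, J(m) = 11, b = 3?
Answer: 128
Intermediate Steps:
E = -4 (E = -9 + (3*1 + 2) = -9 + (3 + 2) = -9 + 5 = -4)
f(y, t) = t + y
(131 + f(E, 12)) - J(-3) = (131 + (12 - 4)) - 1*11 = (131 + 8) - 11 = 139 - 11 = 128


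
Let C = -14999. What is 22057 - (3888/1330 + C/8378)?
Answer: 122881395593/5571370 ≈ 22056.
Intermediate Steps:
22057 - (3888/1330 + C/8378) = 22057 - (3888/1330 - 14999/8378) = 22057 - (3888*(1/1330) - 14999*1/8378) = 22057 - (1944/665 - 14999/8378) = 22057 - 1*6312497/5571370 = 22057 - 6312497/5571370 = 122881395593/5571370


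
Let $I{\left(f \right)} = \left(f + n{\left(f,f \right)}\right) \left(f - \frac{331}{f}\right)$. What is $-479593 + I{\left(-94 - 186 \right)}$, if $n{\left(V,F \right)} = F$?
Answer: $-323455$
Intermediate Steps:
$I{\left(f \right)} = 2 f \left(f - \frac{331}{f}\right)$ ($I{\left(f \right)} = \left(f + f\right) \left(f - \frac{331}{f}\right) = 2 f \left(f - \frac{331}{f}\right)$)
$-479593 + I{\left(-94 - 186 \right)} = -479593 - \left(662 - 2 \left(-94 - 186\right)^{2}\right) = -479593 - \left(662 - 2 \left(-280\right)^{2}\right) = -479593 + \left(-662 + 2 \cdot 78400\right) = -479593 + \left(-662 + 156800\right) = -479593 + 156138 = -323455$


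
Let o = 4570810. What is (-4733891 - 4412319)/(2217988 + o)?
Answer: -4573105/3394399 ≈ -1.3472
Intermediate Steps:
(-4733891 - 4412319)/(2217988 + o) = (-4733891 - 4412319)/(2217988 + 4570810) = -9146210/6788798 = -9146210*1/6788798 = -4573105/3394399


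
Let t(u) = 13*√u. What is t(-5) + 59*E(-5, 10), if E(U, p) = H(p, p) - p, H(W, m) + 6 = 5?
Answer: -649 + 13*I*√5 ≈ -649.0 + 29.069*I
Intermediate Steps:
H(W, m) = -1 (H(W, m) = -6 + 5 = -1)
E(U, p) = -1 - p
t(-5) + 59*E(-5, 10) = 13*√(-5) + 59*(-1 - 1*10) = 13*(I*√5) + 59*(-1 - 10) = 13*I*√5 + 59*(-11) = 13*I*√5 - 649 = -649 + 13*I*√5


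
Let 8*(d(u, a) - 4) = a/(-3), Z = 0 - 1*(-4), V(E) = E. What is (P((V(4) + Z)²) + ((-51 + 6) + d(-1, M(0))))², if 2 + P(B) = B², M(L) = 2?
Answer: 2365363225/144 ≈ 1.6426e+7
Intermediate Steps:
Z = 4 (Z = 0 + 4 = 4)
d(u, a) = 4 - a/24 (d(u, a) = 4 + (a/(-3))/8 = 4 + (a*(-⅓))/8 = 4 + (-a/3)/8 = 4 - a/24)
P(B) = -2 + B²
(P((V(4) + Z)²) + ((-51 + 6) + d(-1, M(0))))² = ((-2 + ((4 + 4)²)²) + ((-51 + 6) + (4 - 1/24*2)))² = ((-2 + (8²)²) + (-45 + (4 - 1/12)))² = ((-2 + 64²) + (-45 + 47/12))² = ((-2 + 4096) - 493/12)² = (4094 - 493/12)² = (48635/12)² = 2365363225/144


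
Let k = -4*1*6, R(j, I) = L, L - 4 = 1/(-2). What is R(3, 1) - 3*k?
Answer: 151/2 ≈ 75.500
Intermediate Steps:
L = 7/2 (L = 4 + 1/(-2) = 4 - ½ = 7/2 ≈ 3.5000)
R(j, I) = 7/2
k = -24 (k = -4*6 = -24)
R(3, 1) - 3*k = 7/2 - 3*(-24) = 7/2 + 72 = 151/2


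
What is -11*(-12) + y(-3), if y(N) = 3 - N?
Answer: 138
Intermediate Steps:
-11*(-12) + y(-3) = -11*(-12) + (3 - 1*(-3)) = 132 + (3 + 3) = 132 + 6 = 138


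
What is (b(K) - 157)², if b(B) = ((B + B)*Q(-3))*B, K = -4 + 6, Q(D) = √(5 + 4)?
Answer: 17689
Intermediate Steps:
Q(D) = 3 (Q(D) = √9 = 3)
K = 2
b(B) = 6*B² (b(B) = ((B + B)*3)*B = ((2*B)*3)*B = (6*B)*B = 6*B²)
(b(K) - 157)² = (6*2² - 157)² = (6*4 - 157)² = (24 - 157)² = (-133)² = 17689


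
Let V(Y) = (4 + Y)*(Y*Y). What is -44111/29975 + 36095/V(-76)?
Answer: -19426477417/12465763200 ≈ -1.5584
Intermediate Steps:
V(Y) = Y**2*(4 + Y) (V(Y) = (4 + Y)*Y**2 = Y**2*(4 + Y))
-44111/29975 + 36095/V(-76) = -44111/29975 + 36095/(((-76)**2*(4 - 76))) = -44111*1/29975 + 36095/((5776*(-72))) = -44111/29975 + 36095/(-415872) = -44111/29975 + 36095*(-1/415872) = -44111/29975 - 36095/415872 = -19426477417/12465763200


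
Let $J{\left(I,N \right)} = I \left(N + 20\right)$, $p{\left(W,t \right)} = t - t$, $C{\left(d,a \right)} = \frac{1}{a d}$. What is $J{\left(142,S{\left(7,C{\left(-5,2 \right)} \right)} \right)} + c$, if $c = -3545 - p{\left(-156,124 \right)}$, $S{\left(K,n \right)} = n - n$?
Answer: $-705$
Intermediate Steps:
$C{\left(d,a \right)} = \frac{1}{a d}$
$p{\left(W,t \right)} = 0$
$S{\left(K,n \right)} = 0$
$J{\left(I,N \right)} = I \left(20 + N\right)$
$c = -3545$ ($c = -3545 - 0 = -3545 + 0 = -3545$)
$J{\left(142,S{\left(7,C{\left(-5,2 \right)} \right)} \right)} + c = 142 \left(20 + 0\right) - 3545 = 142 \cdot 20 - 3545 = 2840 - 3545 = -705$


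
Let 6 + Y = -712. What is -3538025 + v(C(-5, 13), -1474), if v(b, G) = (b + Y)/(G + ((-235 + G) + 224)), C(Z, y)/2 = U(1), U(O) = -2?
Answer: -10469015253/2959 ≈ -3.5380e+6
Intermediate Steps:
Y = -718 (Y = -6 - 712 = -718)
C(Z, y) = -4 (C(Z, y) = 2*(-2) = -4)
v(b, G) = (-718 + b)/(-11 + 2*G) (v(b, G) = (b - 718)/(G + ((-235 + G) + 224)) = (-718 + b)/(G + (-11 + G)) = (-718 + b)/(-11 + 2*G))
-3538025 + v(C(-5, 13), -1474) = -3538025 + (-718 - 4)/(-11 + 2*(-1474)) = -3538025 - 722/(-11 - 2948) = -3538025 - 722/(-2959) = -3538025 - 1/2959*(-722) = -3538025 + 722/2959 = -10469015253/2959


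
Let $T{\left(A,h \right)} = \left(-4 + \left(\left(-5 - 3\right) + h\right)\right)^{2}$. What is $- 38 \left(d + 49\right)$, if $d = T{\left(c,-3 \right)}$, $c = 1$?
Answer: $-10412$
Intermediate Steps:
$T{\left(A,h \right)} = \left(-12 + h\right)^{2}$ ($T{\left(A,h \right)} = \left(-4 + \left(-8 + h\right)\right)^{2} = \left(-12 + h\right)^{2}$)
$d = 225$ ($d = \left(-12 - 3\right)^{2} = \left(-15\right)^{2} = 225$)
$- 38 \left(d + 49\right) = - 38 \left(225 + 49\right) = \left(-38\right) 274 = -10412$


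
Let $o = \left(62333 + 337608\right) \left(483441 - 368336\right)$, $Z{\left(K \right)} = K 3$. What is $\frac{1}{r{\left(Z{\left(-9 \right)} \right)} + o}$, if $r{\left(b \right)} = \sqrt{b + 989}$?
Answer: $\frac{46035208805}{2119240449719949527063} - \frac{\sqrt{962}}{2119240449719949527063} \approx 2.1723 \cdot 10^{-11}$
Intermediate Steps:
$Z{\left(K \right)} = 3 K$
$r{\left(b \right)} = \sqrt{989 + b}$
$o = 46035208805$ ($o = 399941 \cdot 115105 = 46035208805$)
$\frac{1}{r{\left(Z{\left(-9 \right)} \right)} + o} = \frac{1}{\sqrt{989 + 3 \left(-9\right)} + 46035208805} = \frac{1}{\sqrt{989 - 27} + 46035208805} = \frac{1}{\sqrt{962} + 46035208805} = \frac{1}{46035208805 + \sqrt{962}}$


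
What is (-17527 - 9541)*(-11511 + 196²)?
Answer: -728264540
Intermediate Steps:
(-17527 - 9541)*(-11511 + 196²) = -27068*(-11511 + 38416) = -27068*26905 = -728264540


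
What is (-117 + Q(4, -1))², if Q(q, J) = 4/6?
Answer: 121801/9 ≈ 13533.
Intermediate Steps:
Q(q, J) = ⅔ (Q(q, J) = 4*(⅙) = ⅔)
(-117 + Q(4, -1))² = (-117 + ⅔)² = (-349/3)² = 121801/9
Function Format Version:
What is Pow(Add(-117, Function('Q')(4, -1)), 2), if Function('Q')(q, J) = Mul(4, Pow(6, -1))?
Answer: Rational(121801, 9) ≈ 13533.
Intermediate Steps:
Function('Q')(q, J) = Rational(2, 3) (Function('Q')(q, J) = Mul(4, Rational(1, 6)) = Rational(2, 3))
Pow(Add(-117, Function('Q')(4, -1)), 2) = Pow(Add(-117, Rational(2, 3)), 2) = Pow(Rational(-349, 3), 2) = Rational(121801, 9)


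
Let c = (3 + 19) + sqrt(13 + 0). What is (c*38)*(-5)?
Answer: -4180 - 190*sqrt(13) ≈ -4865.1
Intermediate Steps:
c = 22 + sqrt(13) ≈ 25.606
(c*38)*(-5) = ((22 + sqrt(13))*38)*(-5) = (836 + 38*sqrt(13))*(-5) = -4180 - 190*sqrt(13)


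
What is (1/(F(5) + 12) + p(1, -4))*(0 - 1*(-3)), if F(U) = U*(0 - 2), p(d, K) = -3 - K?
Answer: 9/2 ≈ 4.5000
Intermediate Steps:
F(U) = -2*U (F(U) = U*(-2) = -2*U)
(1/(F(5) + 12) + p(1, -4))*(0 - 1*(-3)) = (1/(-2*5 + 12) + (-3 - 1*(-4)))*(0 - 1*(-3)) = (1/(-10 + 12) + (-3 + 4))*(0 + 3) = (1/2 + 1)*3 = (½ + 1)*3 = (3/2)*3 = 9/2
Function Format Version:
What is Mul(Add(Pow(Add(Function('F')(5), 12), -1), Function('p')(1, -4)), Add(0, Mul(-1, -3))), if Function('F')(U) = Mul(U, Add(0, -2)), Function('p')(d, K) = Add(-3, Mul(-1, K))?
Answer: Rational(9, 2) ≈ 4.5000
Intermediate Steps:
Function('F')(U) = Mul(-2, U) (Function('F')(U) = Mul(U, -2) = Mul(-2, U))
Mul(Add(Pow(Add(Function('F')(5), 12), -1), Function('p')(1, -4)), Add(0, Mul(-1, -3))) = Mul(Add(Pow(Add(Mul(-2, 5), 12), -1), Add(-3, Mul(-1, -4))), Add(0, Mul(-1, -3))) = Mul(Add(Pow(Add(-10, 12), -1), Add(-3, 4)), Add(0, 3)) = Mul(Add(Pow(2, -1), 1), 3) = Mul(Add(Rational(1, 2), 1), 3) = Mul(Rational(3, 2), 3) = Rational(9, 2)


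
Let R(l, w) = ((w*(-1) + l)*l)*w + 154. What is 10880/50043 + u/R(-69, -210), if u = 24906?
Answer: 1676918977/7303575678 ≈ 0.22960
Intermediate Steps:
R(l, w) = 154 + l*w*(l - w) (R(l, w) = ((-w + l)*l)*w + 154 = ((l - w)*l)*w + 154 = (l*(l - w))*w + 154 = l*w*(l - w) + 154 = 154 + l*w*(l - w))
10880/50043 + u/R(-69, -210) = 10880/50043 + 24906/(154 - 210*(-69)² - 1*(-69)*(-210)²) = 10880*(1/50043) + 24906/(154 - 210*4761 - 1*(-69)*44100) = 10880/50043 + 24906/(154 - 999810 + 3042900) = 10880/50043 + 24906/2043244 = 10880/50043 + 24906*(1/2043244) = 10880/50043 + 1779/145946 = 1676918977/7303575678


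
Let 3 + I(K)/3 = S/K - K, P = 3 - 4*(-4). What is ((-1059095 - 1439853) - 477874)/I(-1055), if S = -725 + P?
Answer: -523424535/555283 ≈ -942.63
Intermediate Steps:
P = 19 (P = 3 + 16 = 19)
S = -706 (S = -725 + 19 = -706)
I(K) = -9 - 2118/K - 3*K (I(K) = -9 + 3*(-706/K - K) = -9 + 3*(-K - 706/K) = -9 + (-2118/K - 3*K) = -9 - 2118/K - 3*K)
((-1059095 - 1439853) - 477874)/I(-1055) = ((-1059095 - 1439853) - 477874)/(-9 - 2118/(-1055) - 3*(-1055)) = (-2498948 - 477874)/(-9 - 2118*(-1/1055) + 3165) = -2976822/(-9 + 2118/1055 + 3165) = -2976822/3331698/1055 = -2976822*1055/3331698 = -523424535/555283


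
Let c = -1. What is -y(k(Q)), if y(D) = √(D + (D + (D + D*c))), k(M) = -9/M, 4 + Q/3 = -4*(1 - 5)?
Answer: -I*√2/2 ≈ -0.70711*I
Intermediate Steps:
Q = 36 (Q = -12 + 3*(-4*(1 - 5)) = -12 + 3*(-4*(-4)) = -12 + 3*16 = -12 + 48 = 36)
y(D) = √2*√D (y(D) = √(D + (D + (D + D*(-1)))) = √(D + (D + (D - D))) = √(D + (D + 0)) = √(D + D) = √(2*D) = √2*√D)
-y(k(Q)) = -√2*√(-9/36) = -√2*√(-9*1/36) = -√2*√(-¼) = -√2*I/2 = -I*√2/2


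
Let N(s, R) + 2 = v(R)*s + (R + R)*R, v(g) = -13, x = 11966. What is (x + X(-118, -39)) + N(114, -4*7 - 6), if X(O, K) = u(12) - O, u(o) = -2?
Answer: 12910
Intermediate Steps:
N(s, R) = -2 - 13*s + 2*R**2 (N(s, R) = -2 + (-13*s + (R + R)*R) = -2 + (-13*s + (2*R)*R) = -2 + (-13*s + 2*R**2) = -2 - 13*s + 2*R**2)
X(O, K) = -2 - O
(x + X(-118, -39)) + N(114, -4*7 - 6) = (11966 + (-2 - 1*(-118))) + (-2 - 13*114 + 2*(-4*7 - 6)**2) = (11966 + (-2 + 118)) + (-2 - 1482 + 2*(-28 - 6)**2) = (11966 + 116) + (-2 - 1482 + 2*(-34)**2) = 12082 + (-2 - 1482 + 2*1156) = 12082 + (-2 - 1482 + 2312) = 12082 + 828 = 12910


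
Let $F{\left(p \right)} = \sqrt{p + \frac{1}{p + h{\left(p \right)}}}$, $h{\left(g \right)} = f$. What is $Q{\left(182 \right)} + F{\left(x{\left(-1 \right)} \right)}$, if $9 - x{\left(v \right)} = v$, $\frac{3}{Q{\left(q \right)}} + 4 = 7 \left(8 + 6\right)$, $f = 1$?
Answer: $\frac{3}{94} + \frac{\sqrt{1221}}{11} \approx 3.2085$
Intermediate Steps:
$Q{\left(q \right)} = \frac{3}{94}$ ($Q{\left(q \right)} = \frac{3}{-4 + 7 \left(8 + 6\right)} = \frac{3}{-4 + 7 \cdot 14} = \frac{3}{-4 + 98} = \frac{3}{94}$)
$x{\left(v \right)} = 9 - v$
$h{\left(g \right)} = 1$
$F{\left(p \right)} = \sqrt{p + \frac{1}{1 + p}}$ ($F{\left(p \right)} = \sqrt{p + \frac{1}{p + 1}} = \sqrt{p + \frac{1}{1 + p}}$)
$Q{\left(182 \right)} + F{\left(x{\left(-1 \right)} \right)} = \frac{3}{94} + \sqrt{\frac{1 + \left(9 - -1\right) \left(1 + \left(9 - -1\right)\right)}{1 + \left(9 - -1\right)}} = \frac{3}{94} + \sqrt{\frac{1 + \left(9 + 1\right) \left(1 + \left(9 + 1\right)\right)}{1 + \left(9 + 1\right)}} = \frac{3}{94} + \sqrt{\frac{1 + 10 \left(1 + 10\right)}{1 + 10}} = \frac{3}{94} + \sqrt{\frac{1 + 10 \cdot 11}{11}} = \frac{3}{94} + \sqrt{\frac{1 + 110}{11}} = \frac{3}{94} + \sqrt{\frac{1}{11} \cdot 111} = \frac{3}{94} + \sqrt{\frac{111}{11}} = \frac{3}{94} + \frac{\sqrt{1221}}{11}$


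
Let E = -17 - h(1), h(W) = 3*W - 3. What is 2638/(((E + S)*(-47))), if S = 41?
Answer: -1319/564 ≈ -2.3387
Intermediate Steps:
h(W) = -3 + 3*W
E = -17 (E = -17 - (-3 + 3*1) = -17 - (-3 + 3) = -17 - 1*0 = -17 + 0 = -17)
2638/(((E + S)*(-47))) = 2638/(((-17 + 41)*(-47))) = 2638/((24*(-47))) = 2638/(-1128) = 2638*(-1/1128) = -1319/564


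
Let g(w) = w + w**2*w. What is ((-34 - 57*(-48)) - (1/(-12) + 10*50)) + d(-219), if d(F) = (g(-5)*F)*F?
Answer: -74792735/12 ≈ -6.2327e+6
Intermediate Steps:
g(w) = w + w**3
d(F) = -130*F**2 (d(F) = ((-5 + (-5)**3)*F)*F = ((-5 - 125)*F)*F = (-130*F)*F = -130*F**2)
((-34 - 57*(-48)) - (1/(-12) + 10*50)) + d(-219) = ((-34 - 57*(-48)) - (1/(-12) + 10*50)) - 130*(-219)**2 = ((-34 + 2736) - (-1/12 + 500)) - 130*47961 = (2702 - 1*5999/12) - 6234930 = (2702 - 5999/12) - 6234930 = 26425/12 - 6234930 = -74792735/12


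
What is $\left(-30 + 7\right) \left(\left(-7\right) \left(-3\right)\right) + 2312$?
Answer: $1829$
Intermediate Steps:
$\left(-30 + 7\right) \left(\left(-7\right) \left(-3\right)\right) + 2312 = \left(-23\right) 21 + 2312 = -483 + 2312 = 1829$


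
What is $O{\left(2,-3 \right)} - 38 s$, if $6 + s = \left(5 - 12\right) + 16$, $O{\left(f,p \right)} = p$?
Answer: $-117$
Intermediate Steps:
$s = 3$ ($s = -6 + \left(\left(5 - 12\right) + 16\right) = -6 + \left(-7 + 16\right) = -6 + 9 = 3$)
$O{\left(2,-3 \right)} - 38 s = -3 - 114 = -117$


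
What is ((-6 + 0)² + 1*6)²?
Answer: 1764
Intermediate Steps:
((-6 + 0)² + 1*6)² = ((-6)² + 6)² = (36 + 6)² = 42² = 1764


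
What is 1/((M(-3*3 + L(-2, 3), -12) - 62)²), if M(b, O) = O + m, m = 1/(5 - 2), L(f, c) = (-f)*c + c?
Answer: 9/48841 ≈ 0.00018427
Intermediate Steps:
L(f, c) = c - c*f (L(f, c) = -c*f + c = c - c*f)
m = ⅓ (m = 1/3 = ⅓ ≈ 0.33333)
M(b, O) = ⅓ + O (M(b, O) = O + ⅓ = ⅓ + O)
1/((M(-3*3 + L(-2, 3), -12) - 62)²) = 1/(((⅓ - 12) - 62)²) = 1/((-35/3 - 62)²) = 1/((-221/3)²) = 1/(48841/9) = 9/48841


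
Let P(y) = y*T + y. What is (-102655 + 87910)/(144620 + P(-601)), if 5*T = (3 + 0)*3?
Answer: -73725/714686 ≈ -0.10316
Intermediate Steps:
T = 9/5 (T = ((3 + 0)*3)/5 = (3*3)/5 = (⅕)*9 = 9/5 ≈ 1.8000)
P(y) = 14*y/5 (P(y) = y*(9/5) + y = 9*y/5 + y = 14*y/5)
(-102655 + 87910)/(144620 + P(-601)) = (-102655 + 87910)/(144620 + (14/5)*(-601)) = -14745/(144620 - 8414/5) = -14745/714686/5 = -14745*5/714686 = -73725/714686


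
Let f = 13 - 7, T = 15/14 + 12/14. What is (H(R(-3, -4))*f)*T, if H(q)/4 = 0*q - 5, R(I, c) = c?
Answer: -1620/7 ≈ -231.43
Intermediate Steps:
H(q) = -20 (H(q) = 4*(0*q - 5) = 4*(0 - 5) = 4*(-5) = -20)
T = 27/14 (T = 15*(1/14) + 12*(1/14) = 15/14 + 6/7 = 27/14 ≈ 1.9286)
f = 6
(H(R(-3, -4))*f)*T = -20*6*(27/14) = -120*27/14 = -1620/7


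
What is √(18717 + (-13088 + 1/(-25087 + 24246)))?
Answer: 14*√24153/29 ≈ 75.027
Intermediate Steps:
√(18717 + (-13088 + 1/(-25087 + 24246))) = √(18717 + (-13088 + 1/(-841))) = √(18717 + (-13088 - 1/841)) = √(18717 - 11007009/841) = √(4733988/841) = 14*√24153/29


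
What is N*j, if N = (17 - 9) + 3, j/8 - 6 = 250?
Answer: 22528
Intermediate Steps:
j = 2048 (j = 48 + 8*250 = 48 + 2000 = 2048)
N = 11 (N = 8 + 3 = 11)
N*j = 11*2048 = 22528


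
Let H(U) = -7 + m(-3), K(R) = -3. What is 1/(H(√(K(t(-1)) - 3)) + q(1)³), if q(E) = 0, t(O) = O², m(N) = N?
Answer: -⅒ ≈ -0.10000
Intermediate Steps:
H(U) = -10 (H(U) = -7 - 3 = -10)
1/(H(√(K(t(-1)) - 3)) + q(1)³) = 1/(-10 + 0³) = 1/(-10 + 0) = 1/(-10) = -⅒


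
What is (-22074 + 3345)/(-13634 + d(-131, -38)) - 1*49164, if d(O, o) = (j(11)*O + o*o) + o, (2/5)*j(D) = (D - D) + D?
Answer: -1556543946/31661 ≈ -49163.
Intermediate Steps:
j(D) = 5*D/2 (j(D) = 5*((D - D) + D)/2 = 5*(0 + D)/2 = 5*D/2)
d(O, o) = o + o**2 + 55*O/2 (d(O, o) = (((5/2)*11)*O + o*o) + o = (55*O/2 + o**2) + o = (o**2 + 55*O/2) + o = o + o**2 + 55*O/2)
(-22074 + 3345)/(-13634 + d(-131, -38)) - 1*49164 = (-22074 + 3345)/(-13634 + (-38 + (-38)**2 + (55/2)*(-131))) - 1*49164 = -18729/(-13634 + (-38 + 1444 - 7205/2)) - 49164 = -18729/(-13634 - 4393/2) - 49164 = -18729/(-31661/2) - 49164 = -18729*(-2/31661) - 49164 = 37458/31661 - 49164 = -1556543946/31661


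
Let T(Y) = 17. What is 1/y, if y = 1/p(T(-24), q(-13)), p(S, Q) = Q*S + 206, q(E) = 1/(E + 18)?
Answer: 1047/5 ≈ 209.40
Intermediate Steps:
q(E) = 1/(18 + E)
p(S, Q) = 206 + Q*S
y = 5/1047 (y = 1/(206 + 17/(18 - 13)) = 1/(206 + 17/5) = 1/(1047/5) = 5/1047 ≈ 0.0047755)
1/y = 1/(5/1047) = 1047/5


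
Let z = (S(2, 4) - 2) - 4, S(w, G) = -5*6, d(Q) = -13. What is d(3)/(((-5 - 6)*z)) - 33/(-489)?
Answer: 2237/64548 ≈ 0.034656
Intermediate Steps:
S(w, G) = -30
z = -36 (z = (-30 - 2) - 4 = -32 - 4 = -36)
d(3)/(((-5 - 6)*z)) - 33/(-489) = -13*(-1/(36*(-5 - 6))) - 33/(-489) = -13/((-11*(-36))) - 33*(-1/489) = -13/396 + 11/163 = 2237/64548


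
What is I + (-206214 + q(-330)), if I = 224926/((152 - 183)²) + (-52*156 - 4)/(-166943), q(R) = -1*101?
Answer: -33062016467551/160432223 ≈ -2.0608e+5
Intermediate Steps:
q(R) = -101
I = 37557620694/160432223 (I = 224926/((-31)²) + (-8112 - 4)*(-1/166943) = 224926/961 - 8116*(-1/166943) = 224926*(1/961) + 8116/166943 = 224926/961 + 8116/166943 = 37557620694/160432223 ≈ 234.10)
I + (-206214 + q(-330)) = 37557620694/160432223 + (-206214 - 101) = 37557620694/160432223 - 206315 = -33062016467551/160432223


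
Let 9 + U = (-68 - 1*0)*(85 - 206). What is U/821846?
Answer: 8219/821846 ≈ 0.010001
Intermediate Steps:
U = 8219 (U = -9 + (-68 - 1*0)*(85 - 206) = -9 + (-68 + 0)*(-121) = -9 - 68*(-121) = -9 + 8228 = 8219)
U/821846 = 8219/821846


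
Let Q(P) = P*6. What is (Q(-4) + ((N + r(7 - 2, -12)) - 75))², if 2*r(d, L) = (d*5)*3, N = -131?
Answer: 148225/4 ≈ 37056.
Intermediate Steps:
r(d, L) = 15*d/2 (r(d, L) = ((d*5)*3)/2 = ((5*d)*3)/2 = (15*d)/2 = 15*d/2)
Q(P) = 6*P
(Q(-4) + ((N + r(7 - 2, -12)) - 75))² = (6*(-4) + ((-131 + 15*(7 - 2)/2) - 75))² = (-24 + ((-131 + (15/2)*5) - 75))² = (-24 + ((-131 + 75/2) - 75))² = (-24 + (-187/2 - 75))² = (-24 - 337/2)² = (-385/2)² = 148225/4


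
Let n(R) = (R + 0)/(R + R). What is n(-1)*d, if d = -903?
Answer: -903/2 ≈ -451.50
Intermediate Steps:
n(R) = ½ (n(R) = R/((2*R)) = R*(1/(2*R)) = ½)
n(-1)*d = (½)*(-903) = -903/2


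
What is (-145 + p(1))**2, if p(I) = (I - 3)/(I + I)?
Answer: 21316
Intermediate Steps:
p(I) = (-3 + I)/(2*I) (p(I) = (-3 + I)/((2*I)) = (-3 + I)*(1/(2*I)) = (-3 + I)/(2*I))
(-145 + p(1))**2 = (-145 + (1/2)*(-3 + 1)/1)**2 = (-145 + (1/2)*1*(-2))**2 = (-145 - 1)**2 = (-146)**2 = 21316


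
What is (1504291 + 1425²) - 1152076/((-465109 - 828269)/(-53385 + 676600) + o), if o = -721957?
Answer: 1590485711735288168/449935725133 ≈ 3.5349e+6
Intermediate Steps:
(1504291 + 1425²) - 1152076/((-465109 - 828269)/(-53385 + 676600) + o) = (1504291 + 1425²) - 1152076/((-465109 - 828269)/(-53385 + 676600) - 721957) = (1504291 + 2030625) - 1152076/(-1293378/623215 - 721957) = 3534916 - 1152076/(-1293378*1/623215 - 721957) = 3534916 - 1152076/(-1293378/623215 - 721957) = 3534916 - 1152076/(-449935725133/623215) = 3534916 - 1152076*(-623215/449935725133) = 3534916 + 717991044340/449935725133 = 1590485711735288168/449935725133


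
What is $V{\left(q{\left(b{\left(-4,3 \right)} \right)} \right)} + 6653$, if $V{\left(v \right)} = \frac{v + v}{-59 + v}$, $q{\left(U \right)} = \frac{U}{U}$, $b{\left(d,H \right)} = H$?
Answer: $\frac{192936}{29} \approx 6653.0$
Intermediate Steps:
$q{\left(U \right)} = 1$
$V{\left(v \right)} = \frac{2 v}{-59 + v}$
$V{\left(q{\left(b{\left(-4,3 \right)} \right)} \right)} + 6653 = 2 \cdot 1 \frac{1}{-59 + 1} + 6653 = 2 \cdot 1 \frac{1}{-58} + 6653 = 2 \cdot 1 \left(- \frac{1}{58}\right) + 6653 = - \frac{1}{29} + 6653 = \frac{192936}{29}$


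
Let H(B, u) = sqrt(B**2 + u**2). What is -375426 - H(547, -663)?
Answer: -375426 - sqrt(738778) ≈ -3.7629e+5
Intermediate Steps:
-375426 - H(547, -663) = -375426 - sqrt(547**2 + (-663)**2) = -375426 - sqrt(299209 + 439569) = -375426 - sqrt(738778)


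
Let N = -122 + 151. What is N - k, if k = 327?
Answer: -298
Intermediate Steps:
N = 29
N - k = 29 - 1*327 = 29 - 327 = -298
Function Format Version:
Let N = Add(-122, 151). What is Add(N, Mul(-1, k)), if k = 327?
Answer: -298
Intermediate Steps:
N = 29
Add(N, Mul(-1, k)) = Add(29, Mul(-1, 327)) = Add(29, -327) = -298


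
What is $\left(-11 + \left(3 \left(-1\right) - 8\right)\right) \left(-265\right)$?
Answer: $5830$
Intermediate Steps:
$\left(-11 + \left(3 \left(-1\right) - 8\right)\right) \left(-265\right) = \left(-11 - 11\right) \left(-265\right) = \left(-22\right) \left(-265\right) = 5830$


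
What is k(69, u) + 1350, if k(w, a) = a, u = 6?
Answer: 1356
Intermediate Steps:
k(69, u) + 1350 = 6 + 1350 = 1356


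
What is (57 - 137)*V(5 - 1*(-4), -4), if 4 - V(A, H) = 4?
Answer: 0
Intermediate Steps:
V(A, H) = 0 (V(A, H) = 4 - 1*4 = 4 - 4 = 0)
(57 - 137)*V(5 - 1*(-4), -4) = (57 - 137)*0 = -80*0 = 0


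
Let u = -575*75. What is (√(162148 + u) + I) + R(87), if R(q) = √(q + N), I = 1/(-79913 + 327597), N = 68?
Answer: 1/247684 + √155 + √119023 ≈ 357.45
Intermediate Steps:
u = -43125
I = 1/247684 ≈ 4.0374e-6
R(q) = √(68 + q) (R(q) = √(q + 68) = √(68 + q))
(√(162148 + u) + I) + R(87) = (√(162148 - 43125) + 1/247684) + √(68 + 87) = (√119023 + 1/247684) + √155 = (1/247684 + √119023) + √155 = 1/247684 + √155 + √119023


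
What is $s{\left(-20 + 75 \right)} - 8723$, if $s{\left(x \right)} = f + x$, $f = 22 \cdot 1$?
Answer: $-8646$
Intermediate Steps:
$f = 22$
$s{\left(x \right)} = 22 + x$
$s{\left(-20 + 75 \right)} - 8723 = \left(22 + \left(-20 + 75\right)\right) - 8723 = \left(22 + 55\right) - 8723 = 77 - 8723 = -8646$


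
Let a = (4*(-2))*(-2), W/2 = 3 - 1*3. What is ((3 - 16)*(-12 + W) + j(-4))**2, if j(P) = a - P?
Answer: 30976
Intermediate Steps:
W = 0 (W = 2*(3 - 1*3) = 2*(3 - 3) = 2*0 = 0)
a = 16 (a = -8*(-2) = 16)
j(P) = 16 - P
((3 - 16)*(-12 + W) + j(-4))**2 = ((3 - 16)*(-12 + 0) + (16 - 1*(-4)))**2 = (-13*(-12) + (16 + 4))**2 = (156 + 20)**2 = 176**2 = 30976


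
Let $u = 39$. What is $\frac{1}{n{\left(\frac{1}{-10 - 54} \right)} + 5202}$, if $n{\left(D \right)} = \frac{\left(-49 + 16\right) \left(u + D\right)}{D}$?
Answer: $\frac{1}{87537} \approx 1.1424 \cdot 10^{-5}$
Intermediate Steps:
$n{\left(D \right)} = \frac{-1287 - 33 D}{D}$ ($n{\left(D \right)} = \frac{\left(-49 + 16\right) \left(39 + D\right)}{D} = \frac{\left(-33\right) \left(39 + D\right)}{D} = \frac{-1287 - 33 D}{D}$)
$\frac{1}{n{\left(\frac{1}{-10 - 54} \right)} + 5202} = \frac{1}{\left(-33 - \frac{1287}{\frac{1}{-10 - 54}}\right) + 5202} = \frac{1}{\left(-33 - \frac{1287}{\frac{1}{-64}}\right) + 5202} = \frac{1}{\left(-33 - \frac{1287}{- \frac{1}{64}}\right) + 5202} = \frac{1}{\left(-33 - -82368\right) + 5202} = \frac{1}{\left(-33 + 82368\right) + 5202} = \frac{1}{82335 + 5202} = \frac{1}{87537}$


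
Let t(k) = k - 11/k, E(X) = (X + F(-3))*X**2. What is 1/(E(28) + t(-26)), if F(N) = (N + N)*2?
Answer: 26/325479 ≈ 7.9882e-5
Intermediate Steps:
F(N) = 4*N (F(N) = (2*N)*2 = 4*N)
E(X) = X**2*(-12 + X) (E(X) = (X + 4*(-3))*X**2 = (X - 12)*X**2 = (-12 + X)*X**2 = X**2*(-12 + X))
1/(E(28) + t(-26)) = 1/(28**2*(-12 + 28) + (-26 - 11/(-26))) = 1/(784*16 + (-26 - 11*(-1/26))) = 1/(12544 + (-26 + 11/26)) = 1/(12544 - 665/26) = 1/(325479/26) = 26/325479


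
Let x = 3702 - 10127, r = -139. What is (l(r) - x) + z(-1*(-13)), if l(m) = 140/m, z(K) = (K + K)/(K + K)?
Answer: 893074/139 ≈ 6425.0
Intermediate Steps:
x = -6425
z(K) = 1 (z(K) = (2*K)/((2*K)) = (2*K)*(1/(2*K)) = 1)
(l(r) - x) + z(-1*(-13)) = (140/(-139) - 1*(-6425)) + 1 = (140*(-1/139) + 6425) + 1 = (-140/139 + 6425) + 1 = 892935/139 + 1 = 893074/139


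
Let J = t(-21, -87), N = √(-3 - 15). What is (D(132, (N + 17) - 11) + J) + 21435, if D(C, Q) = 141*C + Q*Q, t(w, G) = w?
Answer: 40044 + 36*I*√2 ≈ 40044.0 + 50.912*I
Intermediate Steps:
N = 3*I*√2 (N = √(-18) = 3*I*√2 ≈ 4.2426*I)
J = -21
D(C, Q) = Q² + 141*C (D(C, Q) = 141*C + Q² = Q² + 141*C)
(D(132, (N + 17) - 11) + J) + 21435 = ((((3*I*√2 + 17) - 11)² + 141*132) - 21) + 21435 = ((((17 + 3*I*√2) - 11)² + 18612) - 21) + 21435 = (((6 + 3*I*√2)² + 18612) - 21) + 21435 = ((18612 + (6 + 3*I*√2)²) - 21) + 21435 = (18591 + (6 + 3*I*√2)²) + 21435 = 40026 + (6 + 3*I*√2)²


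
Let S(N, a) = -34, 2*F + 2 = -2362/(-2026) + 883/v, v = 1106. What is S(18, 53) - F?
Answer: -76145613/2240756 ≈ -33.982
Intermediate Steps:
F = -40091/2240756 (F = -1 + (-2362/(-2026) + 883/1106)/2 = -1 + (-2362*(-1/2026) + 883*(1/1106))/2 = -1 + (1181/1013 + 883/1106)/2 = -1 + (½)*(2200665/1120378) = -1 + 2200665/2240756 = -40091/2240756 ≈ -0.017892)
S(18, 53) - F = -34 - 1*(-40091/2240756) = -34 + 40091/2240756 = -76145613/2240756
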